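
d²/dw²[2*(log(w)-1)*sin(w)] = 2*(-w^2*log(w)*sin(w) + w^2*sin(w) + 2*w*cos(w) - sin(w))/w^2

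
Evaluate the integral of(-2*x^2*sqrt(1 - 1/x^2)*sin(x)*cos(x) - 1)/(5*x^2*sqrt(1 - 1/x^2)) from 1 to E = -pi/10 - cos(2)/10 + cos(2*E)/10 + acsc(E)/5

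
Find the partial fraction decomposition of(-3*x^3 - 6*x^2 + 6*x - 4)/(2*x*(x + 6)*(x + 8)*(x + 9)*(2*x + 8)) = 1643/(540*(x + 9)) - 275/(64*(x + 8)) + 49/(36*(x + 6)) - 17/(160*(x + 4)) - 1/(1728*x)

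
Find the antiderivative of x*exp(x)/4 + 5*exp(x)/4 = (x + 4)*exp(x)/4 + C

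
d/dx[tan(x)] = cos(x)^(-2)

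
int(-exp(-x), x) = exp(-x) + C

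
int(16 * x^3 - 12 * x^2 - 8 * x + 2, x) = 4*x^4 - 4*x^3 - 4*x^2 + 2*x + C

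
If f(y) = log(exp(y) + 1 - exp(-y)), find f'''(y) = (-exp(5*y) + 9*exp(4*y) + 9*exp(2*y) + exp(y))/(exp(6*y) + 3*exp(5*y) - 5*exp(3*y) + 3*exp(y) - 1)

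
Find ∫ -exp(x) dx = -exp(x) + C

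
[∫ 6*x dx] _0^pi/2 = 3*pi^2/4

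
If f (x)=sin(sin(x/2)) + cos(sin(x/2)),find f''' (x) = sqrt(2)*(3*sin(x/2)*sin(sin(x/2) + pi/4) - cos(x/2)^2*cos(sin(x/2) + pi/4) - cos(sin(x/2) + pi/4))*cos(x/2)/8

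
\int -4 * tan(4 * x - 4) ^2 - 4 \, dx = -tan(4*x - 4) + C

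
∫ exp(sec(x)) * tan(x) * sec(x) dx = exp(sec(x)) + C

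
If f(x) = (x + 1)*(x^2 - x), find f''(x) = 6*x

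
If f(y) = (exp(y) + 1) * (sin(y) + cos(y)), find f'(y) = 2*exp(y)*cos(y) - sin(y) + cos(y)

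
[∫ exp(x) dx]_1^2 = -E + exp(2)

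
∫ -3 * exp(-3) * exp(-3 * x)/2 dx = exp(-3*x - 3)/2 + C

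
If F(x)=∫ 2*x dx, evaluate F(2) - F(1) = 3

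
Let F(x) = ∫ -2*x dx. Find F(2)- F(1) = -3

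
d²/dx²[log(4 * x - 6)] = -4/(4*x^2 - 12*x + 9)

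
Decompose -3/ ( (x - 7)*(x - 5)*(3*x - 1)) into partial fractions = -27/(280*(3*x - 1)) + 3/(28*(x - 5)) - 3/(40*(x - 7))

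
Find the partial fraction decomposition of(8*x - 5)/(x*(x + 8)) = 69/(8*(x + 8)) - 5/(8*x)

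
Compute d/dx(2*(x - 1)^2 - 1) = 4*x - 4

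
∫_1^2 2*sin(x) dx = -2*cos(2) + 2*cos(1)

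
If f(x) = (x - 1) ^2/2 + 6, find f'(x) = x - 1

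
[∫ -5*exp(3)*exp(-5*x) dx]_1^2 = -exp(-2) + exp(-7)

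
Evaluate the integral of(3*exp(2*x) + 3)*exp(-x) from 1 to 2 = -3*E - 3*exp(-2) + 3*exp(-1) + 3*exp(2)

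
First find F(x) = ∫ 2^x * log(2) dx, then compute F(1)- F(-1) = 3/2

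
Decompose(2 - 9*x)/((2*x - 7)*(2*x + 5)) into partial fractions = -49/(24*(2*x + 5)) - 59/(24*(2*x - 7))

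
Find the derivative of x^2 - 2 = 2*x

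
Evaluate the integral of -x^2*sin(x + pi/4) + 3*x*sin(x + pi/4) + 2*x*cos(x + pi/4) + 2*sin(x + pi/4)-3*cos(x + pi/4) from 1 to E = 4*cos(pi/4 + 1) + (-3*E - 2 + exp(2))*cos(pi/4 + E)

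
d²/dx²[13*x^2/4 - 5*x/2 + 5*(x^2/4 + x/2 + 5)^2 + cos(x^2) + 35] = -4*x^2*cos(x^2) + 15*x^2/4 + 15*x/2 - 2*sin(x^2) + 34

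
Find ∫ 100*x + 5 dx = 50*x^2 + 5*x + C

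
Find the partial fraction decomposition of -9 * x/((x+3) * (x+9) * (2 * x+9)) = -6/(2*x + 9) + 3/(2*(x + 9)) + 3/(2*(x + 3))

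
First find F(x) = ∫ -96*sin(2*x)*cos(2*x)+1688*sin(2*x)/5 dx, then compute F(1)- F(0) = 12*cos(4) - 844*cos(2)/5 + 784/5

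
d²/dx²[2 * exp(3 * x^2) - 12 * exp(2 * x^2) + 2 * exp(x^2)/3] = 72*x^2*exp(3*x^2) - 192*x^2*exp(2*x^2) + 8*x^2*exp(x^2)/3 + 12*exp(3*x^2) - 48*exp(2*x^2) + 4*exp(x^2)/3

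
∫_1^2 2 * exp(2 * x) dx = -exp(2) + exp(4)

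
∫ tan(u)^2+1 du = tan(u) + C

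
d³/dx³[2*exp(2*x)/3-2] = 16*exp(2*x)/3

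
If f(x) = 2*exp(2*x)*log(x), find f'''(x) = (16*x^3*exp(2*x)*log(x) + 24*x^2*exp(2*x) - 12*x*exp(2*x) + 4*exp(2*x))/x^3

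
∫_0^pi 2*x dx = pi^2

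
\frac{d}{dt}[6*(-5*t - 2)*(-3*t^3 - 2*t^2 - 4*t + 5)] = 360*t^3 + 288*t^2 + 288*t - 102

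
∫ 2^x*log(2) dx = 2^x + C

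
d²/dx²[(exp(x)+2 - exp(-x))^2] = (4*exp(4*x) + 4*exp(3*x) - 4*exp(x) + 4)*exp(-2*x)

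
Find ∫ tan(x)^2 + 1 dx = tan(x) + C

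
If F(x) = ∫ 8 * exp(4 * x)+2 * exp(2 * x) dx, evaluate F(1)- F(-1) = -exp(-2) - 2*exp(-4) + exp(2) + 2*exp(4)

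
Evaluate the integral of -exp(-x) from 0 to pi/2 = -1 + exp(-pi/2)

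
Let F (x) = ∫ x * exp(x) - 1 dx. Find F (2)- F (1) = -1 + exp(2)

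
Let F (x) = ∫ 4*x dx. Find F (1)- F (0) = 2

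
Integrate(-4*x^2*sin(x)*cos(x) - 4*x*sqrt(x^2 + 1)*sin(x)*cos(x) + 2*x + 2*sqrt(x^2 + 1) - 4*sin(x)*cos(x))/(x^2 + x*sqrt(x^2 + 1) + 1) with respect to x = 2*log(x + sqrt(x^2 + 1)) + 2*cos(x)^2 + C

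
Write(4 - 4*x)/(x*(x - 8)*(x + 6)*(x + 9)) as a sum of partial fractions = -40/(459*(x + 9)) + 1/(9*(x + 6)) - 1/(68*(x - 8)) - 1/(108*x)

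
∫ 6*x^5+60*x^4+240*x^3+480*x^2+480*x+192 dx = x^6 + 12*x^5 + 60*x^4 + 160*x^3 + 240*x^2 + 192*x + C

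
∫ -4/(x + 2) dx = -4*log(x + 2) + C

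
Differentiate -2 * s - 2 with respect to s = -2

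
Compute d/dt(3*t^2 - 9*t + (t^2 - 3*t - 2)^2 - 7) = 4*t^3 - 18*t^2 + 16*t + 3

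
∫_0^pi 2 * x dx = pi^2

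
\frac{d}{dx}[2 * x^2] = 4*x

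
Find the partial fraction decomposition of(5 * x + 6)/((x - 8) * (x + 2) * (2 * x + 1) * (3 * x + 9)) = -28/(765*(2*x + 1)) + 3/(55*(x + 3)) - 2/(45*(x + 2)) + 23/(2805*(x - 8))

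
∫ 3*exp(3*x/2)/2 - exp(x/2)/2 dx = (exp(x) - 1)*exp(x/2) + C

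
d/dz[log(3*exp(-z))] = -1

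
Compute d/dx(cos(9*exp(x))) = -9*exp(x)*sin(9*exp(x))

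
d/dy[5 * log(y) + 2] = 5/y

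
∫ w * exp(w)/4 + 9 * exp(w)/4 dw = (w + 8)*exp(w)/4 + C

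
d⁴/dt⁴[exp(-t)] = exp(-t)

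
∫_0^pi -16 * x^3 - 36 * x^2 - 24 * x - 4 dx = -4*pi*(1 + pi)^3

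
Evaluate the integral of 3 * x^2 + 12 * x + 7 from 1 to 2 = 32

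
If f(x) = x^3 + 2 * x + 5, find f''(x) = 6*x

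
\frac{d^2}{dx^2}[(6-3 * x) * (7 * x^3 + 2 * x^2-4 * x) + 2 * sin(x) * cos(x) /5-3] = -252*x^2 + 216*x - 4*sin(2*x)/5 + 48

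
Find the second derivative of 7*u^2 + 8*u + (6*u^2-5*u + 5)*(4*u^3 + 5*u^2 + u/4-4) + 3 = 480*u^3 + 120*u^2 - 21*u + 27/2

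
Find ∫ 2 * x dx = x^2 + C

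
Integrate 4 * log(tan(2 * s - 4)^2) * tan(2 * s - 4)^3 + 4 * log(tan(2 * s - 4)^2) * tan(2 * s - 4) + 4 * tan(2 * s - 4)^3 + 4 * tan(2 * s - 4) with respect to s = 2*log(tan(2*s - 4))*tan(2*s - 4)^2 + C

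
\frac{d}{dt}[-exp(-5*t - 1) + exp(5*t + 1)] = (5*exp(10*t + 2) + 5)*exp(-5*t - 1)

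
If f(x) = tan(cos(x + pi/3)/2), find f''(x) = sin(x + pi/3)^2*tan(cos(x + pi/3)/2)^3/2 + sin(x + pi/3)^2*tan(cos(x + pi/3)/2)/2 - cos(x + pi/3)*tan(cos(x + pi/3)/2)^2/2 - cos(x + pi/3)/2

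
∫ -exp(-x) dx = exp(-x) + C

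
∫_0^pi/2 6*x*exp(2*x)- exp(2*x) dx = 2 + (-2 + 3*pi/2)*exp(pi)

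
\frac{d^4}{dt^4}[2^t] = 2^t*log(2)^4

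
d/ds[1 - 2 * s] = -2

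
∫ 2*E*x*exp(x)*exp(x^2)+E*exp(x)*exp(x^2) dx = exp(x^2 + x + 1) + C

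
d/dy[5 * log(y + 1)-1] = 5/(y + 1)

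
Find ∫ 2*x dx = x^2 + C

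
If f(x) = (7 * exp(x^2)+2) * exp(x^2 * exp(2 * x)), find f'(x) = 4*x^2*exp(x^2*exp(2*x) + 2*x) + 14*x^2*exp(x^2*exp(2*x) + x^2 + 2*x) + 4*x*exp(x^2*exp(2*x) + 2*x) + 14*x*exp(x^2*exp(2*x) + x^2) + 14*x*exp(x^2*exp(2*x) + x^2 + 2*x)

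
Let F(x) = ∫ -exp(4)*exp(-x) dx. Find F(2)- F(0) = -exp(4) + exp(2)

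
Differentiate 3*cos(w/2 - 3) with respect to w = -3*sin(w/2 - 3)/2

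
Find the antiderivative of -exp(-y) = exp(-y) + C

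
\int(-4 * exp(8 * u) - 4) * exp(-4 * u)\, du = -2*sinh(4*u) + C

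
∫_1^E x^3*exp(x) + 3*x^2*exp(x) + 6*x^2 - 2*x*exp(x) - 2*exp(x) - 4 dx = 2 + E + (2 + exp(E))*(-2*E + exp(3))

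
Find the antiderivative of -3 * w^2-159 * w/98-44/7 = -w^3 - 159*w^2/196 - 44*w/7 + C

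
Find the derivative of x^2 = 2*x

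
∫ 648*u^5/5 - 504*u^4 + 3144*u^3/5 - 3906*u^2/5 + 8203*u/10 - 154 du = 108*u^6/5 - 504*u^5/5 + 786*u^4/5 - 1302*u^3/5 + 8203*u^2/20 - 154*u + C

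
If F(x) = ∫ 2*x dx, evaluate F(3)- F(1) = 8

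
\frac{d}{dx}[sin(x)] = cos(x)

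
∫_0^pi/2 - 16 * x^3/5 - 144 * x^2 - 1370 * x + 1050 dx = -20*(-4 + pi^2/20 + 3*pi)^2 + 3*pi^2/4 + 45*pi + 320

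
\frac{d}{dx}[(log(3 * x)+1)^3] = (3*log(x)^2 + 6*log(x) + 6*log(3)*log(x) + 3 + 3*log(3)^2 + 6*log(3))/x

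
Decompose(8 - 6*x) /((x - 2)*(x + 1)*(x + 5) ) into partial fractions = 19/(14*(x + 5)) - 7/(6*(x + 1)) - 4/(21*(x - 2))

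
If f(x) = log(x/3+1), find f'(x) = 1/(x + 3)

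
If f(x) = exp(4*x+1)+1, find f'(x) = 4*exp(4*x + 1)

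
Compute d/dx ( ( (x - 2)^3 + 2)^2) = 6*x^5 - 60*x^4 + 240*x^3 - 468*x^2 + 432*x - 144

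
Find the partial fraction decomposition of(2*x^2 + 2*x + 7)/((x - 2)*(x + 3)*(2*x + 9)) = 154/(39*(2*x + 9)) - 19/(15*(x + 3)) + 19/(65*(x - 2))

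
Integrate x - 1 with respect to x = x^2/2 - x + C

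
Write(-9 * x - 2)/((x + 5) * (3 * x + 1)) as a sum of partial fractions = 3/(14*(3*x + 1)) - 43/(14*(x + 5))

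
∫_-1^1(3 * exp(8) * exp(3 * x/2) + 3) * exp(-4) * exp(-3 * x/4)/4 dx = -exp(13/4) - exp(-19/4) + exp(-13/4) + exp(19/4)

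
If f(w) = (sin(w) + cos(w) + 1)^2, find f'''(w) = -8*cos(2*w) - 2*sqrt(2)*cos(w + pi/4)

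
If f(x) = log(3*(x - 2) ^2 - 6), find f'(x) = (2*x - 4)/(x^2 - 4*x + 2)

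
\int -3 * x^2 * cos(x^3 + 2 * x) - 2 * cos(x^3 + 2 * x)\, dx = -sin(x*(x^2 + 2)) + C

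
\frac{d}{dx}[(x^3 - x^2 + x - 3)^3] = 9*x^8 - 24*x^7 + 42*x^6 - 96*x^5 + 120*x^4 - 120*x^3 + 138*x^2 - 72*x + 27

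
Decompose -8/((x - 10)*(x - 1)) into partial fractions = 8/(9*(x - 1)) - 8/(9*(x - 10))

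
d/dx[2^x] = 2^x*log(2)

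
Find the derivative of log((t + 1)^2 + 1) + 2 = (2*t + 2)/(t^2 + 2*t + 2)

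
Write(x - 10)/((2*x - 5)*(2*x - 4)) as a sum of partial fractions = -15/(2*(2*x - 5)) + 4/(x - 2)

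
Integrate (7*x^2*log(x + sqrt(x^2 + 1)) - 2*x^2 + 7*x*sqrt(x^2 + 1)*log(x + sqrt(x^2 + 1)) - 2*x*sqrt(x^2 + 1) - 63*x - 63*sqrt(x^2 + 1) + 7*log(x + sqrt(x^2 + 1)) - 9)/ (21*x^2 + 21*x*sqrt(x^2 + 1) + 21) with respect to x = -3*x/7 + (x - 9)*log(x + sqrt(x^2 + 1))/3 + C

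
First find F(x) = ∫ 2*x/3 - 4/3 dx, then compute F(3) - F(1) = 0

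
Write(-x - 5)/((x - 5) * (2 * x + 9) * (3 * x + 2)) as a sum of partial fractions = 39/(391*(3*x + 2)) - 2/(437*(2*x + 9)) - 10/(323*(x - 5))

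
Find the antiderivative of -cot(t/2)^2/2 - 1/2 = cot(t/2) + C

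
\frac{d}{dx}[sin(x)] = cos(x)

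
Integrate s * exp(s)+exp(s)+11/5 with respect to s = s*(5*exp(s) + 11)/5 + C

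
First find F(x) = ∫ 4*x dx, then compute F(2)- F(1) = 6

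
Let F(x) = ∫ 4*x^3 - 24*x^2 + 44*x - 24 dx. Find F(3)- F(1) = 0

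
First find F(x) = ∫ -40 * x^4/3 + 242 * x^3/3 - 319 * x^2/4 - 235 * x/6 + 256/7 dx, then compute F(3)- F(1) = 8119/42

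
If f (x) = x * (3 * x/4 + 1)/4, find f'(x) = 3*x/8 + 1/4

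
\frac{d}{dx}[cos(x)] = -sin(x)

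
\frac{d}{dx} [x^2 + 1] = 2*x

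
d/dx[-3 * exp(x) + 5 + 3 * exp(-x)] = (-3*exp(2*x) - 3)*exp(-x)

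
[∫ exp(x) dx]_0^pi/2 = -1 + exp(pi/2)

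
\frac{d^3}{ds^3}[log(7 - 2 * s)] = 16/(8*s^3 - 84*s^2 + 294*s - 343)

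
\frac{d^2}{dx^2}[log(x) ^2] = (2 - 2*log(x))/x^2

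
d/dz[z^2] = 2*z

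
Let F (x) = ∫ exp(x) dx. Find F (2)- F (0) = -1 + exp(2)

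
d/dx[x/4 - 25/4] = 1/4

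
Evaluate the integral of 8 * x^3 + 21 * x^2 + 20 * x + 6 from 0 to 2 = 140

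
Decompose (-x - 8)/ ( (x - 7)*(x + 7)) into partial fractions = 1/(14*(x + 7)) - 15/(14*(x - 7))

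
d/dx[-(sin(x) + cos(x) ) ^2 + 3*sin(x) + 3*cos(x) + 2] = -2*cos(2*x) + 3*sqrt(2)*cos(x + pi/4)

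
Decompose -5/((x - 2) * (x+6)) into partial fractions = 5/(8*(x + 6)) - 5/(8*(x - 2))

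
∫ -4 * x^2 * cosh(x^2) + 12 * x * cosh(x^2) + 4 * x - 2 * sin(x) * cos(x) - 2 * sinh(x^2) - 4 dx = 2*x^2 - 4*x - 2*(x - 3)*sinh(x^2) + cos(x)^2 + C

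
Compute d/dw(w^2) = 2*w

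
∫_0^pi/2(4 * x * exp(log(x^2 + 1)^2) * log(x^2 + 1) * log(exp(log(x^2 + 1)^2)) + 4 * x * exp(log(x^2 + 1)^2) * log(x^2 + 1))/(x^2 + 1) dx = exp(log(1 + pi^2/4)^2)*log(1 + pi^2/4)^2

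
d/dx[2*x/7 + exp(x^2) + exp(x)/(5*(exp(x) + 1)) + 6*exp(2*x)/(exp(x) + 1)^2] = (70*x*exp(x^2) + 210*x*exp(x^2 + x) + 210*x*exp(x^2 + 2*x) + 70*x*exp(x^2 + 3*x) + 10*exp(3*x) + 457*exp(2*x) + 37*exp(x) + 10)/(35*exp(3*x) + 105*exp(2*x) + 105*exp(x) + 35)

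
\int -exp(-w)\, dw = exp(-w) + C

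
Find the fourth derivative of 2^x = 2^x*log(2)^4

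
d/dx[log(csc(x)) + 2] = -cot(x)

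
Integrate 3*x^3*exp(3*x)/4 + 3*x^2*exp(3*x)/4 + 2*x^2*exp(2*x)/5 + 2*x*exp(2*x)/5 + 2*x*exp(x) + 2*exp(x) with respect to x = x*(5*x^2*exp(2*x) + 4*x*exp(x) + 40)*exp(x)/20 + C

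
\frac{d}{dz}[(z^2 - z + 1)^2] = 4*z^3 - 6*z^2 + 6*z - 2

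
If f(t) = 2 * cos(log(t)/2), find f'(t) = -sin(log(t)/2)/t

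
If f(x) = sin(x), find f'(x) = cos(x)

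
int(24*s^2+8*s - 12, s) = 8*s^3 + 4*s^2 - 12*s + C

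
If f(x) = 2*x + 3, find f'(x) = 2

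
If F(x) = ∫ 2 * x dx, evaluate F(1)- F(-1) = 0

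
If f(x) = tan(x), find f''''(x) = 24*tan(x)^5 + 40*tan(x)^3 + 16*tan(x)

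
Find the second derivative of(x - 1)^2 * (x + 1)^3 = 20*x^3 + 12*x^2 - 12*x - 4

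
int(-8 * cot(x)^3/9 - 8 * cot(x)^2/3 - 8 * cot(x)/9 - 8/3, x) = 4*(cot(x) + 6)*cot(x)/9 + C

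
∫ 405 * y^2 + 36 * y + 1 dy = 135*y^3 + 18*y^2 + y + acos(-5*y) - asin(5*y) + C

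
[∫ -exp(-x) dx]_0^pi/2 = -1 + exp(-pi/2)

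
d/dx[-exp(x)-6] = -exp(x)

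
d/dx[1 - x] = -1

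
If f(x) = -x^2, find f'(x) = -2*x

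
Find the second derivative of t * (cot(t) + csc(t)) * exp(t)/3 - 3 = (t/tan(t) - 2*t*cos(t)/sin(t)^2 + 2*sqrt(2)*t*cos(t + pi/4)/sin(t)^3 + 2*t/sin(t)^3 + 2/tan(t) + 2/sin(t) - 2*cos(t)/sin(t)^2 - 2/sin(t)^2)*exp(t)/3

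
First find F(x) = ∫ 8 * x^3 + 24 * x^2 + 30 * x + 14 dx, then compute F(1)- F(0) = 39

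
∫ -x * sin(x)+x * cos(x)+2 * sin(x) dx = sqrt(2)*(x - 1)*sin(x + pi/4) + C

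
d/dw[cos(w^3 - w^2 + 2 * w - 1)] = (-3*w^2 + 2*w - 2)*sin(w^3 - w^2 + 2*w - 1)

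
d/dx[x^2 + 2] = 2*x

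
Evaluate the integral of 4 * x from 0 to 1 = 2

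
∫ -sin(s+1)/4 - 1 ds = -s + cos(s + 1)/4 + C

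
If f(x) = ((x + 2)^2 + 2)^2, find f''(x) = 12*x^2 + 48*x + 56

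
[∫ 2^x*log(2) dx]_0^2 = 3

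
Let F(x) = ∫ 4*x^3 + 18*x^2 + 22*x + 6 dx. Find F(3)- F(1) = 336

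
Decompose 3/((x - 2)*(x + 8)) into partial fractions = -3/(10*(x + 8)) + 3/(10*(x - 2))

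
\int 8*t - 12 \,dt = 4*t^2 - 12*t + C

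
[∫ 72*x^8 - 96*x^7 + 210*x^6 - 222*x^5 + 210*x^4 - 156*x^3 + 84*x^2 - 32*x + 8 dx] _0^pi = -pi^2 + 1 + 2*pi + 2*pi^3 + (-pi^2 - 1 + 2*pi + 2*pi^3)^3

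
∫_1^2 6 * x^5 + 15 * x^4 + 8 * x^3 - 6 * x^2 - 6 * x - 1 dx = 162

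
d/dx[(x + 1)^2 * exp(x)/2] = x^2*exp(x)/2 + 2*x*exp(x) + 3*exp(x)/2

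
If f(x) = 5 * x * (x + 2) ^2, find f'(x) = 15*x^2 + 40*x + 20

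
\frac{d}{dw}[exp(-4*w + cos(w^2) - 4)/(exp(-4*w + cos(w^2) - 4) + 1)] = -2*(w*sin(w^2) + 2)*exp(4)*exp(4*w)*exp(cos(w^2))/(exp(4)*exp(4*w) + exp(cos(w^2)))^2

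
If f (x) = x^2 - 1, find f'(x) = 2*x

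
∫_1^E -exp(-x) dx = -exp(-1) + exp(-E)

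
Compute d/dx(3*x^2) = 6*x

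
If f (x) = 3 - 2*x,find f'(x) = -2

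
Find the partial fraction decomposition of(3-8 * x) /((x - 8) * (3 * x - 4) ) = 23/(20*(3*x - 4)) - 61/(20*(x - 8))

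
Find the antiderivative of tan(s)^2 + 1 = tan(s) + C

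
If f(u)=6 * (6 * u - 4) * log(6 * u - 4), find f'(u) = 36*log(3*u - 2) + 36*log(2) + 36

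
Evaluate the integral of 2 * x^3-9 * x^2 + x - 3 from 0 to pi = (-3 + pi/2)*(pi + pi^3)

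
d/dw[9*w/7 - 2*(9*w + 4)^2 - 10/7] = -324*w - 999/7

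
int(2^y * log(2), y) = 2^y + C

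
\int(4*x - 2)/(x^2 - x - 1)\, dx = 2*log(-x^2 + x + 1) + C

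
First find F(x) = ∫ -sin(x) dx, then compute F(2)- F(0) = -1 + cos(2)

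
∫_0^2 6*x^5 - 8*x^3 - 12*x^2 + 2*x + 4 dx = 12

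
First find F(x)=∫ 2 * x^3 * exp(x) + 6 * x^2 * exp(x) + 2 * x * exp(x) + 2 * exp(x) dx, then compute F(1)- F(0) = 4*E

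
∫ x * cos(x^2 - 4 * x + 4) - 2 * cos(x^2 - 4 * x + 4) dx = sin((x - 2)^2)/2 + C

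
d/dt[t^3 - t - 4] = 3*t^2 - 1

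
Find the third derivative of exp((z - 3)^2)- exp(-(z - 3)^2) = (8*z^3*exp(2*z^2 - 12*z + 18) + 8*z^3 - 72*z^2*exp(2*z^2 - 12*z + 18) - 72*z^2 + 228*z*exp(2*z^2 - 12*z + 18) + 204*z - 252*exp(2*z^2 - 12*z + 18) - 180)*exp(-z^2 + 6*z - 9)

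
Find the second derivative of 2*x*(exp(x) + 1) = 2*x*exp(x) + 4*exp(x)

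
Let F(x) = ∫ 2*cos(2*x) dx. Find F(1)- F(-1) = 2*sin(2)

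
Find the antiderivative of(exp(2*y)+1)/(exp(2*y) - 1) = log(2*sinh(y)) + C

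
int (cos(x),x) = sin(x) + C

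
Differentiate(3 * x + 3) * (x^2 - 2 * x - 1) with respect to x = 9*x^2 - 6*x - 9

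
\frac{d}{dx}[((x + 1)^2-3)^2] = 4*x^3 + 12*x^2 - 8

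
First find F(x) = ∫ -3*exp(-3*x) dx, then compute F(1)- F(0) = -1 + exp(-3)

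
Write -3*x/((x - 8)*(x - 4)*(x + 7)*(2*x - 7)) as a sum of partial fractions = -4/(9*(2*x - 7)) - 1/(165*(x + 7)) + 3/(11*(x - 4)) - 2/(45*(x - 8))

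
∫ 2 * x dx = x^2 + C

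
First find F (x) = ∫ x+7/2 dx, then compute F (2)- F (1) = 5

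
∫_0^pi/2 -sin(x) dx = -1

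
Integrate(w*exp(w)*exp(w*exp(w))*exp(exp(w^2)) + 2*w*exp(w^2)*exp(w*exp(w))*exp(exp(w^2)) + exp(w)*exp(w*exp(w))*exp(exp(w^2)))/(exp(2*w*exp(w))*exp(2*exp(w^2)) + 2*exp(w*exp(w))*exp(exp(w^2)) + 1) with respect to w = exp(w*exp(w) + exp(w^2))/(exp(w*exp(w) + exp(w^2)) + 1) + C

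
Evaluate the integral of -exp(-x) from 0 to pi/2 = -1 + exp(-pi/2)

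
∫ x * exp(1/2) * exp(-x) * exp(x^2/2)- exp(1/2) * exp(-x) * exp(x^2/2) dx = exp((x - 1)^2/2) + C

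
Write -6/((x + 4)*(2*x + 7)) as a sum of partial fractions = -12/(2*x + 7) + 6/(x + 4)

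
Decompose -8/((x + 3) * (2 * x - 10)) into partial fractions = 1/(2*(x + 3)) - 1/(2*(x - 5))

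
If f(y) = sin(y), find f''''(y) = sin(y)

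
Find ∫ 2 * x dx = x^2 + C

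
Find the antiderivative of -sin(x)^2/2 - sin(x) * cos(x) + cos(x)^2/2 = sqrt(2)*sin(2*x + pi/4)/4 + C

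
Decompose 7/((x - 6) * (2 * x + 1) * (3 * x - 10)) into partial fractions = -63/(184*(3*x - 10)) + 28/(299*(2*x + 1)) + 7/(104*(x - 6))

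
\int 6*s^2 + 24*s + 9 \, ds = 2*s^3 + 12*s^2 + 9*s + C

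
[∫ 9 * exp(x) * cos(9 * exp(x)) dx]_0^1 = sin(9*E) - sin(9)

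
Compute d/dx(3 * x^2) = 6*x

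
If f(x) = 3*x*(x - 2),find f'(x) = 6*x - 6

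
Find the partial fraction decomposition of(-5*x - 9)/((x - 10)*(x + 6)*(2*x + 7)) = -34/(135*(2*x + 7)) + 21/(80*(x + 6)) - 59/(432*(x - 10))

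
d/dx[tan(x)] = cos(x)^(-2)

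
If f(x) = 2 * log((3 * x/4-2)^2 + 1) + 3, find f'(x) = (36*x - 96)/(9*x^2 - 48*x + 80)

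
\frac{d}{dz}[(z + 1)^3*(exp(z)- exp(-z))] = (z^3*exp(2*z) + z^3 + 6*z^2*exp(2*z) + 9*z*exp(2*z) - 3*z + 4*exp(2*z) - 2)*exp(-z)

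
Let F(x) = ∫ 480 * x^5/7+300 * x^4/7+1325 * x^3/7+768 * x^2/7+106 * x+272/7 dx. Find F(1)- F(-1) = 168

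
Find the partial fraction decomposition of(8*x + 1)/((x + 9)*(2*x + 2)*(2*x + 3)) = 22/(15*(2*x + 3)) - 71/(240*(x + 9)) - 7/(16*(x + 1))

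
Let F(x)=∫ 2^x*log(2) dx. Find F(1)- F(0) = 1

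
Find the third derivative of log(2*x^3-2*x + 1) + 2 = (48*x^6 + 48*x^4 - 168*x^3 + 48*x^2 + 24*x - 4)/(8*x^9 - 24*x^7 + 12*x^6 + 24*x^5 - 24*x^4 - 2*x^3 + 12*x^2 - 6*x + 1)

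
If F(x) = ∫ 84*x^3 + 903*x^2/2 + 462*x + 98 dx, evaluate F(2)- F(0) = 2660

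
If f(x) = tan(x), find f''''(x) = 24*tan(x)^5 + 40*tan(x)^3 + 16*tan(x)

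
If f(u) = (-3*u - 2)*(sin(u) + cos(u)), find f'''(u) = -3*u*sin(u) + 3*u*cos(u) + 7*sin(u) + 11*cos(u)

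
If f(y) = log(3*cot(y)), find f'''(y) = -2*sin(y)/cos(y)^3 - 2*cos(y)/sin(y)^3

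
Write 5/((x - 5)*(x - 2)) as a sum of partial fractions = -5/(3*(x - 2)) + 5/(3*(x - 5))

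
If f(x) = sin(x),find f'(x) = cos(x)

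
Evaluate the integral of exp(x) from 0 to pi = -1 + exp(pi)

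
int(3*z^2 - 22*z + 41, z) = z^3 - 11*z^2 + 41*z + C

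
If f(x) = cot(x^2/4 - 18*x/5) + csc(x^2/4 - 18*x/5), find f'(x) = -x*cot(x^2/4 - 18*x/5)^2/2 - x*cot(x^2/4 - 18*x/5)*csc(x^2/4 - 18*x/5)/2 - x/2 + 18*cot(x^2/4 - 18*x/5)^2/5 + 18*cot(x^2/4 - 18*x/5)*csc(x^2/4 - 18*x/5)/5 + 18/5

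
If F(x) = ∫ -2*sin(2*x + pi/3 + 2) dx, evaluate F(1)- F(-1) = -1/2 + cos(pi/3 + 4)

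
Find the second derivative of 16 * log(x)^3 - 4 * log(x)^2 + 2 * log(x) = (-48*log(x)^2 + 104*log(x) - 10)/x^2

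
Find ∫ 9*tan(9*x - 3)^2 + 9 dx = tan(9*x - 3) + C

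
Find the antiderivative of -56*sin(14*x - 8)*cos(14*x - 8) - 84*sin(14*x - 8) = 2*(cos(14*x - 8) + 3)*cos(14*x - 8) + C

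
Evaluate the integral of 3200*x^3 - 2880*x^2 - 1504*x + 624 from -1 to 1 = -672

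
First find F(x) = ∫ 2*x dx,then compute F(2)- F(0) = 4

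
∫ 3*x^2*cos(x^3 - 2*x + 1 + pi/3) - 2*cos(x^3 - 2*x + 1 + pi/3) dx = sin(x^3 - 2*x + 1 + pi/3) + C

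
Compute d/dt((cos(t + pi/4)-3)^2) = 6*sin(t + pi/4) - cos(2*t)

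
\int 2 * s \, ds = s^2 + C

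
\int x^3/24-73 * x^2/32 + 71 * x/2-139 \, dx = x^4/96 - 73*x^3/96 + 71*x^2/4 - 139*x + C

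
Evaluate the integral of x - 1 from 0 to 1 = -1/2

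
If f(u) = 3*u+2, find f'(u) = 3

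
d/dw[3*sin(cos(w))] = -3*sin(w)*cos(cos(w))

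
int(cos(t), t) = sin(t) + C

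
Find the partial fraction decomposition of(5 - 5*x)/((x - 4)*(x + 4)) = -25/(8*(x + 4)) - 15/(8*(x - 4))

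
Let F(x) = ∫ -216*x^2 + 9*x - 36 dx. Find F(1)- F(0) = -207/2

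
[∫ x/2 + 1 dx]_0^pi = -1 + (1 + pi/2)^2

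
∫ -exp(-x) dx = exp(-x) + C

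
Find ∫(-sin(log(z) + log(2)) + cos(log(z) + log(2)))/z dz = sqrt(2)*sin(log(z) + log(2) + pi/4) + C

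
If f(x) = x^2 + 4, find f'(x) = 2*x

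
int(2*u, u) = u^2 + C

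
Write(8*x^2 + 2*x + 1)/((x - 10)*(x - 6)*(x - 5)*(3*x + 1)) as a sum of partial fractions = -33/(9424*(3*x + 1)) + 211/(80*(x - 5)) - 301/(76*(x - 6)) + 821/(620*(x - 10))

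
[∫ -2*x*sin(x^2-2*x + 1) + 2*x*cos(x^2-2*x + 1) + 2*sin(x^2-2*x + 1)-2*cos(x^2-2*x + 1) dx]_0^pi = sqrt(2)*(-sin(pi/4 + 1) + sin(pi/4 + 1 + pi^2))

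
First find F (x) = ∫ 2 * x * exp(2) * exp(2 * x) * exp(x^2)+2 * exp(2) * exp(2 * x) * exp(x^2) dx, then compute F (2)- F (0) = -exp(2) + exp(10)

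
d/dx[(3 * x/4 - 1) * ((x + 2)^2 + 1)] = 9*x^2/4 + 4*x - 1/4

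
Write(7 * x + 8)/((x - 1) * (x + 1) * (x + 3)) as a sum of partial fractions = -13/(8*(x + 3)) - 1/(4*(x + 1)) + 15/(8*(x - 1))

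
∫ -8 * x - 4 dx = -4*x^2 - 4*x + C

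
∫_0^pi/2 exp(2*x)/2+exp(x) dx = -9/4 + (1 + exp(pi/2)/2)^2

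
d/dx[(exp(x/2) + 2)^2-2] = 2*exp(x/2) + exp(x)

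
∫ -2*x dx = -x^2 + C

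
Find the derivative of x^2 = 2*x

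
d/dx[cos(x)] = -sin(x)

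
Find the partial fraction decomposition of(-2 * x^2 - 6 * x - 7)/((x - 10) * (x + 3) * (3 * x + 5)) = 23/(140*(3*x + 5)) - 7/(52*(x + 3)) - 267/(455*(x - 10))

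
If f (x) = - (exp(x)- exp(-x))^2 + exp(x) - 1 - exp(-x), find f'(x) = (-2*exp(4*x) + exp(3*x) + exp(x) + 2)*exp(-2*x)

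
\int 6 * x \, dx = 3*x^2 + C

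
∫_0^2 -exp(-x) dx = -1 + exp(-2)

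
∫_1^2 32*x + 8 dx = 56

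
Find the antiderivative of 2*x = x^2 + C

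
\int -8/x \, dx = -8*log(x) + C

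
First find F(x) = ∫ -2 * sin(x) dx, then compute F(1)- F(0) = -2 + 2*cos(1)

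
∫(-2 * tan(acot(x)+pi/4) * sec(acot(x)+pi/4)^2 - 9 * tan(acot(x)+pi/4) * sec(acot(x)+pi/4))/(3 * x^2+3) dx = (2*x^2 + 9*sqrt(2)*x*sqrt((x^2 + 1)/x^2)*(x - 1) + 2)/(3*(x - 1)^2) + C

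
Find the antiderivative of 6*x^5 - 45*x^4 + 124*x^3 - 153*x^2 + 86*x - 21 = x^6 - 9*x^5 + 31*x^4 - 51*x^3 + 43*x^2 - 21*x + C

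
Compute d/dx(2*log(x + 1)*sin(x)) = 2*(x*log(x + 1)*cos(x) + log(x + 1)*cos(x) + sin(x))/(x + 1)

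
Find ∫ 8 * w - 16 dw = 4*w^2 - 16*w + C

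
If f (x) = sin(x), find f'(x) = cos(x)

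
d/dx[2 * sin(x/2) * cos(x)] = -2*sin(x/2)*sin(x) + cos(x/2)*cos(x)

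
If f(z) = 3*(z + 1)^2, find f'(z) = 6*z + 6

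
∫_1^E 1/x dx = 1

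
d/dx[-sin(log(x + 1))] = -cos(log(x + 1))/(x + 1)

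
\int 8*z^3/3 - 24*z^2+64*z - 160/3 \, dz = 2*z^4/3 - 8*z^3 + 32*z^2 - 160*z/3 + C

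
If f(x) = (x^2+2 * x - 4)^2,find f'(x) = 4*x^3 + 12*x^2 - 8*x - 16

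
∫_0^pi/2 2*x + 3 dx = pi^2/4 + 3*pi/2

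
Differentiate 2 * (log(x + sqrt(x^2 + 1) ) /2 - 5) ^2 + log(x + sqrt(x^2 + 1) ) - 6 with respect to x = (x*log(x + sqrt(x^2 + 1)) - 9*x + sqrt(x^2 + 1)*log(x + sqrt(x^2 + 1)) - 9*sqrt(x^2 + 1))/(x^2 + x*sqrt(x^2 + 1) + 1)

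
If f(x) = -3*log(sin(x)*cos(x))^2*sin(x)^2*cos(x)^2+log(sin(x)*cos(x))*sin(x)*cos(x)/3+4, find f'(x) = -3*log(sin(2*x)/2)^2*sin(4*x)/2 - 3*log(sin(2*x)/2)*sin(4*x)/2 + log(sin(2*x)/2)*cos(2*x)/3 + cos(2*x)/3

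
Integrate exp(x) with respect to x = exp(x) + C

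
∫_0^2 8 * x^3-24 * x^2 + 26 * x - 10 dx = 0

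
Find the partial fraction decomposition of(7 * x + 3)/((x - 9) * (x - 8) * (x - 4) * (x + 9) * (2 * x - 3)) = -24/(2275*(2*x - 3)) - 10/(13923*(x + 9)) + 31/(1300*(x - 4)) - 59/(884*(x - 8)) + 11/(225*(x - 9))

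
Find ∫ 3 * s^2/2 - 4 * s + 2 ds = s^3/2 - 2*s^2 + 2*s + C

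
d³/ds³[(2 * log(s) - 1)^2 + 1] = (16*log(s) - 32)/s^3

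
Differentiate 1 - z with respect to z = -1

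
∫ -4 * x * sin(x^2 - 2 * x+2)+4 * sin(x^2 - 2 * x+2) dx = 2*cos((x - 1)^2 + 1) + C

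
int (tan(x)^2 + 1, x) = tan(x) + C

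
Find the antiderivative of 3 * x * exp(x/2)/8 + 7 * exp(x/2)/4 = (3*x + 8)*exp(x/2)/4 + C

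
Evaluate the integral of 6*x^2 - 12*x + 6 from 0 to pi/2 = 2*(-1 + pi/2)^3 + 2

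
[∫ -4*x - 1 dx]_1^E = -2*exp(2) - E + 3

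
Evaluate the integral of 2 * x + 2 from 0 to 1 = 3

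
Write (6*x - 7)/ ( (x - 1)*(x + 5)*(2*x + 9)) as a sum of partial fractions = 136/(11*(2*x + 9)) - 37/(6*(x + 5)) - 1/(66*(x - 1))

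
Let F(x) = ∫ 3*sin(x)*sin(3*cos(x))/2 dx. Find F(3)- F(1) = cos(3*cos(3))/2 - cos(3*cos(1))/2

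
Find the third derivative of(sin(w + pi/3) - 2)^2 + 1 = 4*cos(w + pi/3) - 4*cos(2*w + pi/6)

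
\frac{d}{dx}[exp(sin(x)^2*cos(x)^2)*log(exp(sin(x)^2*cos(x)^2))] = (-(1 - cos(2*x))^2*sin(4*x) - sin(2*x) + 6*sin(4*x) - sin(6*x))*exp(1/2 - cos(2*x)/2)*exp(-(1 - cos(2*x))^2/4)/8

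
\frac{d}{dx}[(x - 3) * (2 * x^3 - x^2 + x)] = 8*x^3 - 21*x^2 + 8*x - 3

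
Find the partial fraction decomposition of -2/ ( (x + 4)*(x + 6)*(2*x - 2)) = -1/(14*(x + 6)) + 1/(10*(x + 4)) - 1/(35*(x - 1))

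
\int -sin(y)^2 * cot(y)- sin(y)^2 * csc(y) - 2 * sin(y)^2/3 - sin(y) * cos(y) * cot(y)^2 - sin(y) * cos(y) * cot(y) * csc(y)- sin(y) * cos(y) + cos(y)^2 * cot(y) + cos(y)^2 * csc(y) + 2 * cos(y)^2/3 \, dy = (2*sin(y) + 3*cos(y) + 3)*cos(y)/3 + C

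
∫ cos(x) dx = sin(x) + C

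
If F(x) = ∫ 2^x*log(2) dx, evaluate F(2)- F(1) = 2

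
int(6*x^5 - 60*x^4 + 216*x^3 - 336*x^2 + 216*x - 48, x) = x^6 - 12*x^5 + 54*x^4 - 112*x^3 + 108*x^2 - 48*x + C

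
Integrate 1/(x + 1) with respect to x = log(5*x + 5) + C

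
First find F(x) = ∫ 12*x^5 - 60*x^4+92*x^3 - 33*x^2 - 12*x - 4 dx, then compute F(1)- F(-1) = -54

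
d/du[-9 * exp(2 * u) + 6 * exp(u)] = -18*exp(2*u) + 6*exp(u)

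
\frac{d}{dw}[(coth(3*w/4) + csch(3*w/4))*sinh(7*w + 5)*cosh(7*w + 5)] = -(14*sinh(25*w/2 + 10) + 59*sinh(53*w/4 + 10)/2 + 3*sinh(14*w + 10) - 53*sinh(59*w/4 + 10)/2 - 14*sinh(31*w/2 + 10))/(4*(cosh(3*w/2) - 1))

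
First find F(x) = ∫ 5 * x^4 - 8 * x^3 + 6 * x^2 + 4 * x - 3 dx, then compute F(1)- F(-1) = 0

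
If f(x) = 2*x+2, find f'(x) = 2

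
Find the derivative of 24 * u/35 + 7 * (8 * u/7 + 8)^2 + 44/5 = 128*u/7 + 4504/35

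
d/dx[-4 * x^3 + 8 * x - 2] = 8 - 12*x^2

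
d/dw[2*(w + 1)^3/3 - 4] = 2*w^2 + 4*w + 2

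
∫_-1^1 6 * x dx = 0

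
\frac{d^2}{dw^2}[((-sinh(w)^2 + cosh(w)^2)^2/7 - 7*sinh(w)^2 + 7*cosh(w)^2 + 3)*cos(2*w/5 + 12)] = -284*cos(2*w/5 + 12)/175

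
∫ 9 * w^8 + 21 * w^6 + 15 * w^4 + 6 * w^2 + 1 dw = w^9 + 3*w^7 + 3*w^5 + 2*w^3 + w + C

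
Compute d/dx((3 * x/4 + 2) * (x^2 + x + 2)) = 9*x^2/4 + 11*x/2 + 7/2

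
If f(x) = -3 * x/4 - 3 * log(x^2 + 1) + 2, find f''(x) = (6*x^2 - 6)/(x^4 + 2*x^2 + 1)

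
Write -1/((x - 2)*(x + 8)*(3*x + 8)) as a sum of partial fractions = 9/(224*(3*x + 8)) - 1/(160*(x + 8)) - 1/(140*(x - 2))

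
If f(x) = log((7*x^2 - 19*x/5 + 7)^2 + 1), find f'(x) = (4900*x^3 - 3990*x^2 + 5622*x - 1330)/(1225*x^4 - 1330*x^3 + 2811*x^2 - 1330*x + 1250)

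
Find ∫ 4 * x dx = 2*x^2 + C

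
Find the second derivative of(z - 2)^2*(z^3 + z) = 20*z^3 - 48*z^2 + 30*z - 8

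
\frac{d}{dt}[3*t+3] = 3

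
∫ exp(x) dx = exp(x) + C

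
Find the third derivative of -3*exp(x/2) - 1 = -3*exp(x/2)/8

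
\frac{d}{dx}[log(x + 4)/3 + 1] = 1/(3*x + 12)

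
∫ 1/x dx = log(x) + C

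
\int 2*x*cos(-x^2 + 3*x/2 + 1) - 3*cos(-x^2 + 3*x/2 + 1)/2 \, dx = -sin(-x^2 + 3*x/2 + 1) + C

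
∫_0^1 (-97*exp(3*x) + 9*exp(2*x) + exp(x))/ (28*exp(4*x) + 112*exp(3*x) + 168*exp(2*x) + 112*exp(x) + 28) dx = -5*exp(3)/(4*(1 + E)^3) + E/(28*(1 + E)) + exp(2)/(8*(1 + E)^2) + 3/28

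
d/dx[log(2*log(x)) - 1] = 1/(x*log(x))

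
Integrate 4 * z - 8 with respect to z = 2*z^2 - 8*z + C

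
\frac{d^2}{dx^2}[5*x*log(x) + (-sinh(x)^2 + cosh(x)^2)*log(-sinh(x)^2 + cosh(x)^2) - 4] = 5/x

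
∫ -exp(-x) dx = exp(-x) + C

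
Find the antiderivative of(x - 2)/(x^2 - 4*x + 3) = log((x - 2)^2 - 1)/2 + C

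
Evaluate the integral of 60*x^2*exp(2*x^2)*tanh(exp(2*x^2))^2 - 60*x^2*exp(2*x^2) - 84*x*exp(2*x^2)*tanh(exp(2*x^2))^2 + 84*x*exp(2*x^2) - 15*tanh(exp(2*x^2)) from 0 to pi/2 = -21*tanh(1) + (21 - 15*pi/2)*tanh(exp(pi^2/2))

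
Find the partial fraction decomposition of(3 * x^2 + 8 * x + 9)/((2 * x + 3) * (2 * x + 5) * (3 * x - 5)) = 276/(475*(3*x - 5)) + 31/(100*(2*x + 5)) - 15/(76*(2*x + 3))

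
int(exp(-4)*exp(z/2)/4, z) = exp(z/2 - 4)/2 + C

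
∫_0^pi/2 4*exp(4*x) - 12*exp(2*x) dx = -4 + (-3 + exp(pi))^2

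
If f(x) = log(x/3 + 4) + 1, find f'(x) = 1/(x + 12)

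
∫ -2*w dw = -w^2 + C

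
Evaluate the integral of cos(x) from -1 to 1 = 2*sin(1)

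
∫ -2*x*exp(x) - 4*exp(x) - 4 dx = -2*(x + 1)*(exp(x) + 2) + C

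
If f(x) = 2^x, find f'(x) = 2^x*log(2)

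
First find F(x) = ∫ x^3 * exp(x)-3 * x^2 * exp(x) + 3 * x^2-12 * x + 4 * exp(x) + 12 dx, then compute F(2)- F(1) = 1 + E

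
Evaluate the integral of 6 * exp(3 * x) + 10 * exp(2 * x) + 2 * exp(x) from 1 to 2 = -2*(1 + E)^3 - (1 + exp(2))^2 - 2*exp(2) + 2*E + (1 + E)^2 + 2*(1 + exp(2))^3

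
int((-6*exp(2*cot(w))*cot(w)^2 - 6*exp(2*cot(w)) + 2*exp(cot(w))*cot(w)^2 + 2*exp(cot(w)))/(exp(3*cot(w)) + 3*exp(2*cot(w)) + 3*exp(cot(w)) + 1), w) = (7*exp(2*cot(w)) + 8*exp(cot(w)) + 5)/(exp(1/tan(w)) + 1)^2 + C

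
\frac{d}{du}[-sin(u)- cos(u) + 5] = sin(u) - cos(u)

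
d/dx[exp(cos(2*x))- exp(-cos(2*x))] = (-2*exp(2*cos(2*x))*sin(2*x) - 2*sin(2*x))*exp(-cos(2*x))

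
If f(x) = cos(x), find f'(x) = -sin(x)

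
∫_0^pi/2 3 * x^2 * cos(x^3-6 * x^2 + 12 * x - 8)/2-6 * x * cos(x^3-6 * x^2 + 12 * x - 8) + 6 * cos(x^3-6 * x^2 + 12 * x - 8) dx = sin((-2 + pi/2)^3)/2 + sin(8)/2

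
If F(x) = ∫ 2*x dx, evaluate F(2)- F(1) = 3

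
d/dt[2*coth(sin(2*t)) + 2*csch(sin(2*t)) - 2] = -4*(cosh(sin(2*t)) + 1)*cos(2*t)/sinh(sin(2*t))^2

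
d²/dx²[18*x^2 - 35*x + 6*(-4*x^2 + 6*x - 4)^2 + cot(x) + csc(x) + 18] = 1152*x^2 - 1728*x + 852 - 1/sin(x) + 2*cos(x)/sin(x)^3 + 2/sin(x)^3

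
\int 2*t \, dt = t^2 + C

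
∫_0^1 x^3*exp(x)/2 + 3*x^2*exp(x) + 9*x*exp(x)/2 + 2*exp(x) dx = -1/2 + 4*E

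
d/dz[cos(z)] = -sin(z)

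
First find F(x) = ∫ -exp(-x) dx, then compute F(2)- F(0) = -1 + exp(-2)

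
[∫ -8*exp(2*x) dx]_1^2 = -4*exp(4) + 4*exp(2)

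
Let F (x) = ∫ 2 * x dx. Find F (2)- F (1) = 3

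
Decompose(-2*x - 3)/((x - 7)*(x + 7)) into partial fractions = -11/(14*(x + 7)) - 17/(14*(x - 7))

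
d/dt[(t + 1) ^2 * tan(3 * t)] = 3*t^2/cos(3*t)^2 + 2*t*tan(3*t) + 6*t/cos(3*t)^2 + 2*tan(3*t) + 3/cos(3*t)^2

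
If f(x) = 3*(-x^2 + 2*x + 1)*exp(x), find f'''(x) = -3*x^2*exp(x) - 12*x*exp(x) + 3*exp(x)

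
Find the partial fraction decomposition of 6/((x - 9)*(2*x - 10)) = -3/(4*(x - 5)) + 3/(4*(x - 9))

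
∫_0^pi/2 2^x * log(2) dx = -1 + 2^(pi/2)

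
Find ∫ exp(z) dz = exp(z) + C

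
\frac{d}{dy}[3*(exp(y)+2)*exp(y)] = 6*exp(2*y) + 6*exp(y)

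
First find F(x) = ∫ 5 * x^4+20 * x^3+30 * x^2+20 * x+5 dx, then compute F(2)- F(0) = 242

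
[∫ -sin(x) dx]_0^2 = -1 + cos(2)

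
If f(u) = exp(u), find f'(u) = exp(u)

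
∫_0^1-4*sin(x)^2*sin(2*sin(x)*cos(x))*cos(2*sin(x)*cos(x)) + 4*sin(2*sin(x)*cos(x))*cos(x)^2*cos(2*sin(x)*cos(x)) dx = sin(sin(2))^2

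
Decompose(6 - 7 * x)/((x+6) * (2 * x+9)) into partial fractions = 25/(2*x + 9) - 16/(x + 6)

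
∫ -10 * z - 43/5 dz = -5*z^2 - 43*z/5 + C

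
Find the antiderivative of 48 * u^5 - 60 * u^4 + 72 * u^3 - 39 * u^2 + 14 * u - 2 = 8*u^6 - 12*u^5 + 18*u^4 - 13*u^3 + 7*u^2 - 2*u + C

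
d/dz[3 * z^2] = 6*z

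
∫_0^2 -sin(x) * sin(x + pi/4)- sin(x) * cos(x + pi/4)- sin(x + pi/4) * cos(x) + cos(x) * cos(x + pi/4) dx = sqrt(2)*(-1 + cos(4))/2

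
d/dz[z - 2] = 1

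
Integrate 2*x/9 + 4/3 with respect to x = x^2/9 + 4*x/3 + C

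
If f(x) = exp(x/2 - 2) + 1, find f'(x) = exp(x/2 - 2)/2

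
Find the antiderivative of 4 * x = 2*x^2 + C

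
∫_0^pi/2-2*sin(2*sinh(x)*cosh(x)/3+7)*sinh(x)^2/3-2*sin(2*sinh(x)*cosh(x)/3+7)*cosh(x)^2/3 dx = -cos(7) + cos(2*sinh(pi/2)*cosh(pi/2)/3 + 7)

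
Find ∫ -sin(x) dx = cos(x) + C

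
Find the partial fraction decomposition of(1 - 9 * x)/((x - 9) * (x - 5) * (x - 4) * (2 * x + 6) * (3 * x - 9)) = 1/(864*(x + 3)) + 13/(216*(x - 3)) - 1/(6*(x - 4)) + 11/(96*(x - 5)) - 1/(108*(x - 9))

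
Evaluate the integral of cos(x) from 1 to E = -sin(1) + sin(E)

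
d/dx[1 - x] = -1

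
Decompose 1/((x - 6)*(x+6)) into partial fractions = -1/(12*(x + 6)) + 1/(12*(x - 6))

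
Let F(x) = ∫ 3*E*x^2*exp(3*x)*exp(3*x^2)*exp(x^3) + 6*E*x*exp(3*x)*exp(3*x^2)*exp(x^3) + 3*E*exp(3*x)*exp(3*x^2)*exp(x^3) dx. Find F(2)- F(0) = -E + exp(27)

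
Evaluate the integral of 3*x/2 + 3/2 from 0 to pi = -3/4 + 3*(1 + pi)^2/4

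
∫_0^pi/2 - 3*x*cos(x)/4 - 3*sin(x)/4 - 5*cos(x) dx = -5 - 3*pi/8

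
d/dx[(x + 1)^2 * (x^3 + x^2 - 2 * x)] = 5*x^4 + 12*x^3 + 3*x^2 - 6*x - 2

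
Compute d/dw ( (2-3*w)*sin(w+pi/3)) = -3*w*cos(w + pi/3) - 3*sin(w + pi/3) + 2*cos(w + pi/3)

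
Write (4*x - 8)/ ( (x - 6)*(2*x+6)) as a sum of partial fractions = 10/(9*(x + 3)) + 8/(9*(x - 6))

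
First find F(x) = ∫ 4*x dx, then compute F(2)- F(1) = 6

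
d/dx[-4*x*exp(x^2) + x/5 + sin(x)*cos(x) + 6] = -8*x^2*exp(x^2) - 4*exp(x^2) + cos(2*x) + 1/5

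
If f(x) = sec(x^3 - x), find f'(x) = 3*x^2*tan(x^3 - x)*sec(x^3 - x) - tan(x^3 - x)*sec(x^3 - x)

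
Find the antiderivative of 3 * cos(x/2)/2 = 3*sin(x/2) + C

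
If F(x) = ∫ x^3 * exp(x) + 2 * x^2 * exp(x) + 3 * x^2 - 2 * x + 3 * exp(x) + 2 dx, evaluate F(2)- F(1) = -3*E + 6 + 9*exp(2)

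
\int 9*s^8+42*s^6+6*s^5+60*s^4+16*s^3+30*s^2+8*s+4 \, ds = s^9 + 6*s^7 + s^6 + 12*s^5 + 4*s^4 + 10*s^3 + 4*s^2 + 4*s + C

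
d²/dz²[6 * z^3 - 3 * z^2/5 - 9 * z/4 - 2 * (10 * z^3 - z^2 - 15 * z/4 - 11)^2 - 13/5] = -6000*z^4 + 800*z^3 + 1776*z^2 + 2586*z - 2909/20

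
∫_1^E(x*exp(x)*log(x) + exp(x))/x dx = exp(E)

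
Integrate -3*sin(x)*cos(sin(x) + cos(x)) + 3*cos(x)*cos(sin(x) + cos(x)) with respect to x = 3*sin(sqrt(2)*sin(x + pi/4)) + C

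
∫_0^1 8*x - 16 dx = -12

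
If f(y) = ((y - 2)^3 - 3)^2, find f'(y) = 6*y^5 - 60*y^4 + 240*y^3 - 498*y^2 + 552*y - 264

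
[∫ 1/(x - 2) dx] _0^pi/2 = -log(4) + log(4 - pi)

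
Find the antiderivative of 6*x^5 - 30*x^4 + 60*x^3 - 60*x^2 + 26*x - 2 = x^6 - 6*x^5 + 15*x^4 - 20*x^3 + 13*x^2 - 2*x + C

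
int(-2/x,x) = -2*log(3*x) + C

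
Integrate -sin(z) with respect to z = cos(z) + C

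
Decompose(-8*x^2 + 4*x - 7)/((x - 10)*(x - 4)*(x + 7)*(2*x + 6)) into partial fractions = 427/(1496*(x + 7)) - 1/(8*(x + 3)) + 17/(132*(x - 4)) - 59/(204*(x - 10))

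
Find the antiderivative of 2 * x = x^2 + C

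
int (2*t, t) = t^2 + C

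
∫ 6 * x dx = 3*x^2 + C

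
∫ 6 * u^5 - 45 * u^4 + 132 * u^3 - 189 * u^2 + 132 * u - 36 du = u^6 - 9*u^5 + 33*u^4 - 63*u^3 + 66*u^2 - 36*u + C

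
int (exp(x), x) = exp(x) + C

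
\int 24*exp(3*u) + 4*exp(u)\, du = (8*exp(2*u) + 4)*exp(u) + C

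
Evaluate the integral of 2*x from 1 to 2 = 3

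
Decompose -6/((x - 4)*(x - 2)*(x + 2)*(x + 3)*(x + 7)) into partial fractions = -1/(330*(x + 7)) + 3/(70*(x + 3)) - 1/(20*(x + 2)) + 1/(60*(x - 2)) - 1/(154*(x - 4))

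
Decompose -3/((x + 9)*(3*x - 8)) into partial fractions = -9/(35*(3*x - 8)) + 3/(35*(x + 9))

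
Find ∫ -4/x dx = -4*log(x) + C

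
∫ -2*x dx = -x^2 + C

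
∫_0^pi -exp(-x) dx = -1 + exp(-pi)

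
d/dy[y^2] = 2*y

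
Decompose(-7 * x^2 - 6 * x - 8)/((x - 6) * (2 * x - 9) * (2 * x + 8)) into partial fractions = 707/(102*(2*x - 9)) - 24/(85*(x + 4)) - 74/(15*(x - 6))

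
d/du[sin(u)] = cos(u)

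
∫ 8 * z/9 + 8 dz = 4*z^2/9 + 8*z + C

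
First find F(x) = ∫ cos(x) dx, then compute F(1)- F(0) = sin(1)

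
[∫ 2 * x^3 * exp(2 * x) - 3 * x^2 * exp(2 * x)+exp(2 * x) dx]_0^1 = 1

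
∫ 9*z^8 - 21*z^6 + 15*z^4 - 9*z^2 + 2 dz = z^9 - 3*z^7 + 3*z^5 - 3*z^3 + 2*z + C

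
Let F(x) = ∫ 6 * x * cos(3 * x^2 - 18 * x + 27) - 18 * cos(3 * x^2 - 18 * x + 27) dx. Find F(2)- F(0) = -sin(27) + sin(3)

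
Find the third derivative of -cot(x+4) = 6*cot(x + 4)^4 + 8*cot(x + 4)^2 + 2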